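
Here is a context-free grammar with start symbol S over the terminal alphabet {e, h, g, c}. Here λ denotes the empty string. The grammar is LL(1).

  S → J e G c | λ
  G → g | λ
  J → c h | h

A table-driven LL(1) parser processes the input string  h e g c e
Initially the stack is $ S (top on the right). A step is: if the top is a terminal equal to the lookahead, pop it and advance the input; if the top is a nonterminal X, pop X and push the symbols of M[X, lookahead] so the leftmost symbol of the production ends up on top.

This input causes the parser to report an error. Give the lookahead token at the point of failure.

e

step 1: stack=$ S  input=h e g c e $  — expand S → J e G c
step 2: stack=$ c G e J  input=h e g c e $  — expand J → h
step 3: stack=$ c G e h  input=h e g c e $  — match h
step 4: stack=$ c G e  input=e g c e $  — match e
step 5: stack=$ c G  input=g c e $  — expand G → g
step 6: stack=$ c g  input=g c e $  — match g
step 7: stack=$ c  input=c e $  — match c
step 8: stack=$  input=e $  — error: stack empty but input remains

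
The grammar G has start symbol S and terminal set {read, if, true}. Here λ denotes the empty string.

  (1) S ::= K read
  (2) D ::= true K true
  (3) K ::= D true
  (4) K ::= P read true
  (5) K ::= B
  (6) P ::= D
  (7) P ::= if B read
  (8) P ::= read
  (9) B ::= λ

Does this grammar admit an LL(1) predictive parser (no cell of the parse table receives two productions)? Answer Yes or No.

No

FIRST(S) = {if, read, true}
FIRST(D) = {true}
FIRST(K) = {λ, if, read, true}
FIRST(P) = {if, read, true}
FIRST(B) = {λ}
FOLLOW(S) = {$}
FOLLOW(D) = {read, true}
FOLLOW(K) = {read, true}
FOLLOW(P) = {read}
FOLLOW(B) = {read, true}
Cell M[K, read] receives both K ::= P read true and K ::= B — the grammar is not LL(1).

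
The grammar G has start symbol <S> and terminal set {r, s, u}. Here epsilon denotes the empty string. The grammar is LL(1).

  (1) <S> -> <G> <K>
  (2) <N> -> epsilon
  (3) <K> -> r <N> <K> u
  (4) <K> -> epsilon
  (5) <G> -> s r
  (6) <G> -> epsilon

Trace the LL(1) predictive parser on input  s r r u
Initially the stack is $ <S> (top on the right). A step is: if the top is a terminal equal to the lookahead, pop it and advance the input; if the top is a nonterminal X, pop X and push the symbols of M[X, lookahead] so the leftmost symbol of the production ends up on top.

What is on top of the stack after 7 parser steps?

step 1: stack=$ <S>  input=s r r u $  — expand <S> -> <G> <K>
step 2: stack=$ <K> <G>  input=s r r u $  — expand <G> -> s r
step 3: stack=$ <K> r s  input=s r r u $  — match s
step 4: stack=$ <K> r  input=r r u $  — match r
step 5: stack=$ <K>  input=r u $  — expand <K> -> r <N> <K> u
step 6: stack=$ u <K> <N> r  input=r u $  — match r
step 7: stack=$ u <K> <N>  input=u $  — expand <N> -> epsilon
Stack after step 7: $ u <K> (top = <K>).

<K>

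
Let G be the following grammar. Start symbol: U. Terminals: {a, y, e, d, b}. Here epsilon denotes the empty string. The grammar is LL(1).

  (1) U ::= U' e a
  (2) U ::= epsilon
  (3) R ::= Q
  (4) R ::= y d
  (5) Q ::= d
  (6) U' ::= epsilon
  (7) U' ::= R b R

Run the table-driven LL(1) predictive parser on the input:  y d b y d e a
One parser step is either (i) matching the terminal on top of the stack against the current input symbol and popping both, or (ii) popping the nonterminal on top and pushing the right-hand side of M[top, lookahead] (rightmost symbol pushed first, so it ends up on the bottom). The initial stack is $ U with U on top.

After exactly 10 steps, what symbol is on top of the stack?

a

step 1: stack=$ U  input=y d b y d e a $  — expand U ::= U' e a
step 2: stack=$ a e U'  input=y d b y d e a $  — expand U' ::= R b R
step 3: stack=$ a e R b R  input=y d b y d e a $  — expand R ::= y d
step 4: stack=$ a e R b d y  input=y d b y d e a $  — match y
step 5: stack=$ a e R b d  input=d b y d e a $  — match d
step 6: stack=$ a e R b  input=b y d e a $  — match b
step 7: stack=$ a e R  input=y d e a $  — expand R ::= y d
step 8: stack=$ a e d y  input=y d e a $  — match y
step 9: stack=$ a e d  input=d e a $  — match d
step 10: stack=$ a e  input=e a $  — match e
Stack after step 10: $ a (top = a).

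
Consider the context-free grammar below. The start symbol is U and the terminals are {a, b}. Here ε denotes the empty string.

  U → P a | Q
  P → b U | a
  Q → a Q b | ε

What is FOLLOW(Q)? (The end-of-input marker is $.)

FIRST(P): from P→b U we get {b}; from P→a we get {a}. So FIRST(P) = {a, b}.
FIRST(Q): from Q→a Q b we get {a}; from Q→ε we get {ε}. So FIRST(Q) = {ε, a}.
FIRST(U): from U→P a we get {a, b}; from U→Q we get {ε, a}. So FIRST(U) = {ε, a, b}.
FOLLOW(U) includes $ since U is the start symbol.
FOLLOW(P): in U→P a, P is followed by a with FIRST {a}. Thus FOLLOW(P) = {a}.
FOLLOW(U): in P→b U, the suffix after U is empty, so FOLLOW(U) ⊇ FOLLOW(P) = {a}. Thus FOLLOW(U) = {$, a}.
FOLLOW(Q): in U→Q, the suffix after Q is empty, so FOLLOW(Q) ⊇ FOLLOW(U) = {$, a}; in Q→a Q b, Q is followed by b with FIRST {b}. Thus FOLLOW(Q) = {$, a, b}.

{$, a, b}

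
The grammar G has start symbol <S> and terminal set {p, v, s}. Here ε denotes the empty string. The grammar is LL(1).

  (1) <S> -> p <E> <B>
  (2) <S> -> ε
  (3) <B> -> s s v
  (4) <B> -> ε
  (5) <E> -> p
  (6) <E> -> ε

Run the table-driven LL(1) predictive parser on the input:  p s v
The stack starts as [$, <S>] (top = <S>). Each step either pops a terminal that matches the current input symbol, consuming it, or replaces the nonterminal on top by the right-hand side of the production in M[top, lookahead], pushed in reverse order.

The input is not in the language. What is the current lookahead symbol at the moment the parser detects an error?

step 1: stack=$ <S>  input=p s v $  — expand <S> -> p <E> <B>
step 2: stack=$ <B> <E> p  input=p s v $  — match p
step 3: stack=$ <B> <E>  input=s v $  — expand <E> -> ε
step 4: stack=$ <B>  input=s v $  — expand <B> -> s s v
step 5: stack=$ v s s  input=s v $  — match s
step 6: stack=$ v s  input=v $  — error: top is terminal s but lookahead is v

v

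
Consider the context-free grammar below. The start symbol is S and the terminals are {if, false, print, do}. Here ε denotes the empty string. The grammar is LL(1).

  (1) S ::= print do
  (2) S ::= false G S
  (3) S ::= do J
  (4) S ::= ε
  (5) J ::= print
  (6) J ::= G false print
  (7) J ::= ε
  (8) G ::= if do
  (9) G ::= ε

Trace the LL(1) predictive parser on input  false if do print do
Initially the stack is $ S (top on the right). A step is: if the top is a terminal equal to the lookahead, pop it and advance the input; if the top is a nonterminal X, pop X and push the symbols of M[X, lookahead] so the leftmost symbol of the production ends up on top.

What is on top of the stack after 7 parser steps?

     Stack        Input                   Action
  1  $ S          false if do print do $  expand S ::= false G S
  2  $ S G false  false if do print do $  match false
  3  $ S G        if do print do $        expand G ::= if do
  4  $ S do if    if do print do $        match if
  5  $ S do       do print do $           match do
  6  $ S          print do $              expand S ::= print do
  7  $ do print   print do $              match print
Stack after step 7: $ do (top = do).

do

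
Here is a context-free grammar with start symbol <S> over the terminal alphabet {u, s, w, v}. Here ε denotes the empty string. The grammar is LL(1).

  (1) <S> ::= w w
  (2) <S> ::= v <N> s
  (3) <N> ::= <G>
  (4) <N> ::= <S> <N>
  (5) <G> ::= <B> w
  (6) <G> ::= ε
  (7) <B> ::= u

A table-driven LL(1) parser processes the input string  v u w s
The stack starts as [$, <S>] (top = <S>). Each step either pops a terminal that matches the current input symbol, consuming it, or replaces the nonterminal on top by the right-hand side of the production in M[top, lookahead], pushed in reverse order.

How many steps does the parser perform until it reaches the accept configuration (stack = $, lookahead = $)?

8

step 1: stack=$ <S>  input=v u w s $  — expand <S> ::= v <N> s
step 2: stack=$ s <N> v  input=v u w s $  — match v
step 3: stack=$ s <N>  input=u w s $  — expand <N> ::= <G>
step 4: stack=$ s <G>  input=u w s $  — expand <G> ::= <B> w
step 5: stack=$ s w <B>  input=u w s $  — expand <B> ::= u
step 6: stack=$ s w u  input=u w s $  — match u
step 7: stack=$ s w  input=w s $  — match w
step 8: stack=$ s  input=s $  — match s
Accept reached after 8 steps.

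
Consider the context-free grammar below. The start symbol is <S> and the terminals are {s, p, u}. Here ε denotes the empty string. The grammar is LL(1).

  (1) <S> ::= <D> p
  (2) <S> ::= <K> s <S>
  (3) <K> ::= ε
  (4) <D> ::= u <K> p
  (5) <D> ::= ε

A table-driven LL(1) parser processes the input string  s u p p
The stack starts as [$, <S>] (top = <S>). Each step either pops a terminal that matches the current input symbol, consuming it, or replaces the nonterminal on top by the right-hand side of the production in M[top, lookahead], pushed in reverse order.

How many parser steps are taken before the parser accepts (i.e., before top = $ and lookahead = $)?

9

step 1: stack=$ <S>  input=s u p p $  — expand <S> ::= <K> s <S>
step 2: stack=$ <S> s <K>  input=s u p p $  — expand <K> ::= ε
step 3: stack=$ <S> s  input=s u p p $  — match s
step 4: stack=$ <S>  input=u p p $  — expand <S> ::= <D> p
step 5: stack=$ p <D>  input=u p p $  — expand <D> ::= u <K> p
step 6: stack=$ p p <K> u  input=u p p $  — match u
step 7: stack=$ p p <K>  input=p p $  — expand <K> ::= ε
step 8: stack=$ p p  input=p p $  — match p
step 9: stack=$ p  input=p $  — match p
Accept reached after 9 steps.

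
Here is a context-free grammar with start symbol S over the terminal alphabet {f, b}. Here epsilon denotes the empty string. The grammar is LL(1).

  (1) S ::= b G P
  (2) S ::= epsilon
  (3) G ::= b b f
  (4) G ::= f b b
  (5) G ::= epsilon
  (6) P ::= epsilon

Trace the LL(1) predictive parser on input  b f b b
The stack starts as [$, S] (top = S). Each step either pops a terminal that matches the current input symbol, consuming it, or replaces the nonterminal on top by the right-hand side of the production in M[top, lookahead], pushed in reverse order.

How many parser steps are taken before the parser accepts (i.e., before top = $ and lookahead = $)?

7

step 1: stack=$ S  input=b f b b $  — expand S ::= b G P
step 2: stack=$ P G b  input=b f b b $  — match b
step 3: stack=$ P G  input=f b b $  — expand G ::= f b b
step 4: stack=$ P b b f  input=f b b $  — match f
step 5: stack=$ P b b  input=b b $  — match b
step 6: stack=$ P b  input=b $  — match b
step 7: stack=$ P  input=$  — expand P ::= epsilon
Accept reached after 7 steps.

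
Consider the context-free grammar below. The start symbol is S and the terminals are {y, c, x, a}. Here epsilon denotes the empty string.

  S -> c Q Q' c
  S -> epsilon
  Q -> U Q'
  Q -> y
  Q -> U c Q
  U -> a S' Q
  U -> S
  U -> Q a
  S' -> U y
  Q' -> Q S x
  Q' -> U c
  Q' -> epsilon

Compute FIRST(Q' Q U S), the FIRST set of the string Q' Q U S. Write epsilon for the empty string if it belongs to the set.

FIRST(S) = {epsilon, c}
FIRST(Q) = {epsilon, a, c, x, y}  (via U Q', U c Q)
FIRST(U) = {epsilon, a, c, x, y}  (via S, Q a)
FIRST(S') = {a, c, x, y}  (via U y)
FIRST(Q') = {epsilon, a, c, x, y}  (via Q S x, U c)
FIRST(Q' Q U S): take FIRST of each symbol in turn, carrying on past any symbol whose FIRST contains epsilon; result {epsilon, a, c, x, y}.

{epsilon, a, c, x, y}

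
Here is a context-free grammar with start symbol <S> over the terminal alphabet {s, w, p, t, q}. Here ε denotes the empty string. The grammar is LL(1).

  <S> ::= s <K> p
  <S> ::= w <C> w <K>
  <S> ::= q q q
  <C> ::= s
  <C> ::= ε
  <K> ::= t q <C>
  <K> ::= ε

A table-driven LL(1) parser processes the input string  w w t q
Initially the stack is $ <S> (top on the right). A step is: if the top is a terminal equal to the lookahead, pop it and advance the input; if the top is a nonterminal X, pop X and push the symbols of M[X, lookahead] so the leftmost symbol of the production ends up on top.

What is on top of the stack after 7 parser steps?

step 1: stack=$ <S>  input=w w t q $  — expand <S> ::= w <C> w <K>
step 2: stack=$ <K> w <C> w  input=w w t q $  — match w
step 3: stack=$ <K> w <C>  input=w t q $  — expand <C> ::= ε
step 4: stack=$ <K> w  input=w t q $  — match w
step 5: stack=$ <K>  input=t q $  — expand <K> ::= t q <C>
step 6: stack=$ <C> q t  input=t q $  — match t
step 7: stack=$ <C> q  input=q $  — match q
Stack after step 7: $ <C> (top = <C>).

<C>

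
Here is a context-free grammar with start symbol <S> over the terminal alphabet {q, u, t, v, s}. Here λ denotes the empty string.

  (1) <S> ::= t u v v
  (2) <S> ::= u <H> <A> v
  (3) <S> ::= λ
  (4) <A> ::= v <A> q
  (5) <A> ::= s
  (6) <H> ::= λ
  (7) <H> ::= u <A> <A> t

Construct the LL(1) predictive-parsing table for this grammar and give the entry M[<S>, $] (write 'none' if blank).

FIRST(<S>) = {λ, t, u}
FIRST(<A>) = {s, v}
FIRST(<H>) = {λ, u}
FOLLOW(<S>) includes $ since <S> is the start symbol.
FOLLOW(<S>): <S> appears on no right-hand side. Thus FOLLOW(<S>) = {$}.
For <S> ::= t u v v: FIRST(t u v v) = {t}, so it goes in M[<S>, t] for t ∈ {t}.
For <S> ::= u <H> <A> v: FIRST(u <H> <A> v) = {u}, so it goes in M[<S>, t] for t ∈ {u}.
For <S> ::= λ: FIRST(λ) = {λ}, so it goes in M[<S>, t] for t ∈ {}; since λ ∈ FIRST, also for every t ∈ FOLLOW(<S>) = {$}.

<S> ::= λ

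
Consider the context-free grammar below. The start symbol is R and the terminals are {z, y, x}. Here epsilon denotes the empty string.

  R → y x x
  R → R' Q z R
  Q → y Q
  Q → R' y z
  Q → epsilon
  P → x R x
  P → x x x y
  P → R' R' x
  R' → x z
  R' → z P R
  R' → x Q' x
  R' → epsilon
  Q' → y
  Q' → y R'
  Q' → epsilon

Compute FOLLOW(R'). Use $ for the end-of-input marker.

{x, y, z}

FIRST(R') = {epsilon, x, z}
FIRST(Q') = {epsilon, y}
FIRST(Q) = {epsilon, x, y, z}  (via R' y z)
FIRST(P) = {x, z}  (via R' R' x)
FIRST(R) = {x, y, z}  (via R' Q z R)
FOLLOW(R) includes $ since R is the start symbol.
FOLLOW(Q): in R→R' Q z R, Q is followed by z R with FIRST {z}; in Q→y Q, the suffix after Q is empty (adds nothing new). Thus FOLLOW(Q) = {z}.
FOLLOW(P): in R'→z P R, P is followed by R with FIRST {x, y, z}. Thus FOLLOW(P) = {x, y, z}.
FOLLOW(Q'): in R'→x Q' x, Q' is followed by x with FIRST {x}. Thus FOLLOW(Q') = {x}.
FOLLOW(R'): in R→R' Q z R, R' is followed by Q z R with FIRST {x, y, z}; in Q→R' y z, R' is followed by y z with FIRST {y}; in P→R' R' x (occurrence 1), R' is followed by R' x with FIRST {x, z}; in P→R' R' x (occurrence 2), R' is followed by x with FIRST {x}; in Q'→y R', the suffix after R' is empty, so FOLLOW(R') ⊇ FOLLOW(Q') = {x}. Thus FOLLOW(R') = {x, y, z}.
FOLLOW(R): in R→R' Q z R, the suffix after R is empty (adds nothing new); in P→x R x, R is followed by x with FIRST {x}; in R'→z P R, the suffix after R is empty, so FOLLOW(R) ⊇ FOLLOW(R') = {x, y, z}. Thus FOLLOW(R) = {$, x, y, z}.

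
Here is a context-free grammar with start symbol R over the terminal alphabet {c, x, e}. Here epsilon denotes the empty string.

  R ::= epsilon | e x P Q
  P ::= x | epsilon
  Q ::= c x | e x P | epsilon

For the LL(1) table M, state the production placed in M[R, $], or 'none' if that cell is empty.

FIRST(R) = {epsilon, e}
FIRST(P) = {epsilon, x}
FIRST(Q) = {epsilon, c, e}
FOLLOW(R) includes $ since R is the start symbol.
FOLLOW(R): R appears on no right-hand side. Thus FOLLOW(R) = {$}.
For R ::= epsilon: FIRST(epsilon) = {epsilon}, so it goes in M[R, t] for t ∈ {}; since epsilon ∈ FIRST, also for every t ∈ FOLLOW(R) = {$}.
For R ::= e x P Q: FIRST(e x P Q) = {e}, so it goes in M[R, t] for t ∈ {e}.

R ::= epsilon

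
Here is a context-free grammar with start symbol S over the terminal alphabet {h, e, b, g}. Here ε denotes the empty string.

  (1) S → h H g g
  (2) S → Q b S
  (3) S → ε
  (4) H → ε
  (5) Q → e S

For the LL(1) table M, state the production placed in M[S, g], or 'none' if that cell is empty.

FIRST(H): from H→ε we get {ε}. So FIRST(H) = {ε}.
FIRST(Q): from Q→e S we get {e}. So FIRST(Q) = {e}.
FIRST(S): from S→h H g g we get {h}; from S→Q b S we get {e}; from S→ε we get {ε}. So FIRST(S) = {ε, e, h}.
FOLLOW(S) includes $ since S is the start symbol.
FOLLOW(Q): in S→Q b S, Q is followed by b S with FIRST {b}. Thus FOLLOW(Q) = {b}.
FOLLOW(S): in S→Q b S, the suffix after S is empty (adds nothing new); in Q→e S, the suffix after S is empty, so FOLLOW(S) ⊇ FOLLOW(Q) = {b}. Thus FOLLOW(S) = {$, b}.
For S → h H g g: FIRST(h H g g) = {h}, so it goes in M[S, t] for t ∈ {h}.
For S → Q b S: FIRST(Q b S) = {e}, so it goes in M[S, t] for t ∈ {e}.
For S → ε: FIRST(ε) = {ε}, so it goes in M[S, t] for t ∈ {}; since ε ∈ FIRST, also for every t ∈ FOLLOW(S) = {$, b}.
None of these place a production in M[S, g].

none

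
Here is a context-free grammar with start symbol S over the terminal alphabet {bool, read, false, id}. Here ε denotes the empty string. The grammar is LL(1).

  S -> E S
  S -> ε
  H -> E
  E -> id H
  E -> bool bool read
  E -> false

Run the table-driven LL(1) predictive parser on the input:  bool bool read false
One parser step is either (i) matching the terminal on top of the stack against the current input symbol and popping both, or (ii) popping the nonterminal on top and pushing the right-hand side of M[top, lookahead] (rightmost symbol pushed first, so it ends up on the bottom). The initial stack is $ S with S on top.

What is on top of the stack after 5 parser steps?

S

     Stack               Input                   Action
  1  $ S                 bool bool read false $  expand S -> E S
  2  $ S E               bool bool read false $  expand E -> bool bool read
  3  $ S read bool bool  bool bool read false $  match bool
  4  $ S read bool       bool read false $       match bool
  5  $ S read            read false $            match read
Stack after step 5: $ S (top = S).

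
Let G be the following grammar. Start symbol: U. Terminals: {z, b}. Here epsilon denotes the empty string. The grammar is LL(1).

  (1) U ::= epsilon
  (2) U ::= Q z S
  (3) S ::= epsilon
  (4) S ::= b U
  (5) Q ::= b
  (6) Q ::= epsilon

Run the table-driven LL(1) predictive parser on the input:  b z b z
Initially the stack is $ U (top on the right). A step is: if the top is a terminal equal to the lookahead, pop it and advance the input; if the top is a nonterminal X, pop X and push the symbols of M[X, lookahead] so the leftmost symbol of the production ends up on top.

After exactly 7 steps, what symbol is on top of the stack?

step 1: stack=$ U  input=b z b z $  — expand U ::= Q z S
step 2: stack=$ S z Q  input=b z b z $  — expand Q ::= b
step 3: stack=$ S z b  input=b z b z $  — match b
step 4: stack=$ S z  input=z b z $  — match z
step 5: stack=$ S  input=b z $  — expand S ::= b U
step 6: stack=$ U b  input=b z $  — match b
step 7: stack=$ U  input=z $  — expand U ::= Q z S
Stack after step 7: $ S z Q (top = Q).

Q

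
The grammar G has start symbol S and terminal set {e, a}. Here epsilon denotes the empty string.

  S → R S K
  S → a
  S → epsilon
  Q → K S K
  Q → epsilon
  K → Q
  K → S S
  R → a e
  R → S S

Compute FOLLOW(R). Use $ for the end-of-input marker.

{$, a}

FIRST(S) = {epsilon, a}  (via R S K)
FIRST(R) = {epsilon, a}  (via S S)
FIRST(Q) = {epsilon, a}  (via K S K)
FIRST(K) = {epsilon, a}  (via Q, S S)
FOLLOW(S) includes $ since S is the start symbol.
FOLLOW(S): in S→R S K, S is followed by K with FIRST {epsilon, a}; in S→R S K, the suffix after S is nullable (adds nothing new); in Q→K S K, S is followed by K with FIRST {epsilon, a}; in Q→K S K, the suffix after S is nullable, so FOLLOW(S) ⊇ FOLLOW(Q) = {$, a}; in K→S S (occurrence 1), S is followed by S with FIRST {epsilon, a}; in K→S S (occurrence 1), the suffix after S is nullable, so FOLLOW(S) ⊇ FOLLOW(K) = {$, a}; in K→S S (occurrence 2), the suffix after S is empty, so FOLLOW(S) ⊇ FOLLOW(K) = {$, a}; in R→S S (occurrence 1), S is followed by S with FIRST {epsilon, a}; in R→S S (occurrence 1), the suffix after S is nullable, so FOLLOW(S) ⊇ FOLLOW(R) = {$, a}; in R→S S (occurrence 2), the suffix after S is empty, so FOLLOW(S) ⊇ FOLLOW(R) = {$, a}. Thus FOLLOW(S) = {$, a}.
FOLLOW(R): in S→R S K, R is followed by S K with FIRST {epsilon, a}; in S→R S K, the suffix after R is nullable, so FOLLOW(R) ⊇ FOLLOW(S) = {$, a}. Thus FOLLOW(R) = {$, a}.
FOLLOW(Q): in K→Q, the suffix after Q is empty, so FOLLOW(Q) ⊇ FOLLOW(K) = {$, a}. Thus FOLLOW(Q) = {$, a}.
FOLLOW(K): in S→R S K, the suffix after K is empty, so FOLLOW(K) ⊇ FOLLOW(S) = {$, a}; in Q→K S K (occurrence 1), K is followed by S K with FIRST {epsilon, a}; in Q→K S K (occurrence 1), the suffix after K is nullable, so FOLLOW(K) ⊇ FOLLOW(Q) = {$, a}; in Q→K S K (occurrence 2), the suffix after K is empty, so FOLLOW(K) ⊇ FOLLOW(Q) = {$, a}. Thus FOLLOW(K) = {$, a}.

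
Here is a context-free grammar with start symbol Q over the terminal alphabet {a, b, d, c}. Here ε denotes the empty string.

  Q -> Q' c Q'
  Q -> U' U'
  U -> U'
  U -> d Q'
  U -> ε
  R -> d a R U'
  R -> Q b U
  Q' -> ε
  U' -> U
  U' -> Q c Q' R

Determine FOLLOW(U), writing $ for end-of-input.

FIRST(Q'): from Q'->ε we get {ε}. So FIRST(Q') = {ε}.
FIRST(Q): from Q->Q' c Q' we get {c}; from Q->U' U' we get {ε, c, d}. So FIRST(Q) = {ε, c, d}.
FIRST(R): from R->d a R U' we get {d}; from R->Q b U we get {b, c, d}. So FIRST(R) = {b, c, d}.
FIRST(U): from U->U' we get {ε, c, d}; from U->d Q' we get {d}; from U->ε we get {ε}. So FIRST(U) = {ε, c, d}.
FIRST(U'): from U'->U we get {ε, c, d}; from U'->Q c Q' R we get {c, d}. So FIRST(U') = {ε, c, d}.
FOLLOW(Q) includes $ since Q is the start symbol.
FOLLOW(Q): in R->Q b U, Q is followed by b U with FIRST {b}; in U'->Q c Q' R, Q is followed by c Q' R with FIRST {c}. Thus FOLLOW(Q) = {$, b, c}.
FOLLOW(U): in R->Q b U, the suffix after U is empty, so FOLLOW(U) ⊇ FOLLOW(R) = {$, b, c, d}; in U'->U, the suffix after U is empty, so FOLLOW(U) ⊇ FOLLOW(U') = {$, b, c, d}. Thus FOLLOW(U) = {$, b, c, d}.
FOLLOW(Q'): in Q->Q' c Q' (occurrence 1), Q' is followed by c Q' with FIRST {c}; in Q->Q' c Q' (occurrence 2), the suffix after Q' is empty, so FOLLOW(Q') ⊇ FOLLOW(Q) = {$, b, c}; in U->d Q', the suffix after Q' is empty, so FOLLOW(Q') ⊇ FOLLOW(U) = {$, b, c, d}; in U'->Q c Q' R, Q' is followed by R with FIRST {b, c, d}. Thus FOLLOW(Q') = {$, b, c, d}.
FOLLOW(R): in R->d a R U', R is followed by U' with FIRST {ε, c, d}; in R->d a R U', the suffix after R is nullable (adds nothing new); in U'->Q c Q' R, the suffix after R is empty, so FOLLOW(R) ⊇ FOLLOW(U') = {$, b, c, d}. Thus FOLLOW(R) = {$, b, c, d}.
FOLLOW(U'): in Q->U' U' (occurrence 1), U' is followed by U' with FIRST {ε, c, d}; in Q->U' U' (occurrence 1), the suffix after U' is nullable, so FOLLOW(U') ⊇ FOLLOW(Q) = {$, b, c}; in Q->U' U' (occurrence 2), the suffix after U' is empty, so FOLLOW(U') ⊇ FOLLOW(Q) = {$, b, c}; in U->U', the suffix after U' is empty, so FOLLOW(U') ⊇ FOLLOW(U) = {$, b, c, d}; in R->d a R U', the suffix after U' is empty, so FOLLOW(U') ⊇ FOLLOW(R) = {$, b, c, d}. Thus FOLLOW(U') = {$, b, c, d}.

{$, b, c, d}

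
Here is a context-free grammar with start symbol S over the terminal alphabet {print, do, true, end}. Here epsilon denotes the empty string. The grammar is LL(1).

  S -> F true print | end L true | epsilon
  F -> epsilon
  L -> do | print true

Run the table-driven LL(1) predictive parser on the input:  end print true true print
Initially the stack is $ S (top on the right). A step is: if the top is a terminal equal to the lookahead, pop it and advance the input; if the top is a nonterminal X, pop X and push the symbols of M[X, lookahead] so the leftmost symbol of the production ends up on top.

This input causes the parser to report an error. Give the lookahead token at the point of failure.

print

     Stack              Input                        Action
  1  $ S                end print true true print $  expand S -> end L true
  2  $ true L end       end print true true print $  match end
  3  $ true L           print true true print $      expand L -> print true
  4  $ true true print  print true true print $      match print
  5  $ true true        true true print $            match true
  6  $ true             true print $                 match true
  7  $                  print $                      error: stack empty but input remains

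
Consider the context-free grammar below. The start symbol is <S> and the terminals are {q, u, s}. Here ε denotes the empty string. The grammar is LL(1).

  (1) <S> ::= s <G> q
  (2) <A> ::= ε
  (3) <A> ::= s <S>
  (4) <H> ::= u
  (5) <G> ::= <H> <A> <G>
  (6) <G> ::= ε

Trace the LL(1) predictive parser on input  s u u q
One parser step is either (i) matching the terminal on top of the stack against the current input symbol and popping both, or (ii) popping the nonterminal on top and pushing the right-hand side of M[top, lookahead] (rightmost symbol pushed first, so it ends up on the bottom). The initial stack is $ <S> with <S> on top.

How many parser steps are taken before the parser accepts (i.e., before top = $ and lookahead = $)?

step 1: stack=$ <S>  input=s u u q $  — expand <S> ::= s <G> q
step 2: stack=$ q <G> s  input=s u u q $  — match s
step 3: stack=$ q <G>  input=u u q $  — expand <G> ::= <H> <A> <G>
step 4: stack=$ q <G> <A> <H>  input=u u q $  — expand <H> ::= u
step 5: stack=$ q <G> <A> u  input=u u q $  — match u
step 6: stack=$ q <G> <A>  input=u q $  — expand <A> ::= ε
step 7: stack=$ q <G>  input=u q $  — expand <G> ::= <H> <A> <G>
step 8: stack=$ q <G> <A> <H>  input=u q $  — expand <H> ::= u
step 9: stack=$ q <G> <A> u  input=u q $  — match u
step 10: stack=$ q <G> <A>  input=q $  — expand <A> ::= ε
step 11: stack=$ q <G>  input=q $  — expand <G> ::= ε
step 12: stack=$ q  input=q $  — match q
Accept reached after 12 steps.

12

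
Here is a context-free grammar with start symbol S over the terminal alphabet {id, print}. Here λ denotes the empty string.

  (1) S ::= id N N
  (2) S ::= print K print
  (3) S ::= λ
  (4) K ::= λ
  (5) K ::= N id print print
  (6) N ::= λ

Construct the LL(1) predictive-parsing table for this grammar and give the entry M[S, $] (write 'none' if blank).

S ::= λ

FIRST(S) = {λ, id, print}
FIRST(N) = {λ}
FIRST(K) = {λ, id}  (via N id print print)
FOLLOW(S) includes $ since S is the start symbol.
FOLLOW(S): S appears on no right-hand side. Thus FOLLOW(S) = {$}.
For S ::= id N N: FIRST(id N N) = {id}, so it goes in M[S, t] for t ∈ {id}.
For S ::= print K print: FIRST(print K print) = {print}, so it goes in M[S, t] for t ∈ {print}.
For S ::= λ: FIRST(λ) = {λ}, so it goes in M[S, t] for t ∈ {}; since λ ∈ FIRST, also for every t ∈ FOLLOW(S) = {$}.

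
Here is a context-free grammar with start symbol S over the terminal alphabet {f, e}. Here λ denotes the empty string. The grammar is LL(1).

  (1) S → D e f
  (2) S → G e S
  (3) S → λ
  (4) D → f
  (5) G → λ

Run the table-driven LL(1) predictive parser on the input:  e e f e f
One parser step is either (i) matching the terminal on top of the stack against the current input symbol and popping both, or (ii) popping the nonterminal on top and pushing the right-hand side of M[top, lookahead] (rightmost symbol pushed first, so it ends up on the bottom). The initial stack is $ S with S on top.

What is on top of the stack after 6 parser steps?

S

     Stack    Input        Action
  1  $ S      e e f e f $  expand S → G e S
  2  $ S e G  e e f e f $  expand G → λ
  3  $ S e    e e f e f $  match e
  4  $ S      e f e f $    expand S → G e S
  5  $ S e G  e f e f $    expand G → λ
  6  $ S e    e f e f $    match e
Stack after step 6: $ S (top = S).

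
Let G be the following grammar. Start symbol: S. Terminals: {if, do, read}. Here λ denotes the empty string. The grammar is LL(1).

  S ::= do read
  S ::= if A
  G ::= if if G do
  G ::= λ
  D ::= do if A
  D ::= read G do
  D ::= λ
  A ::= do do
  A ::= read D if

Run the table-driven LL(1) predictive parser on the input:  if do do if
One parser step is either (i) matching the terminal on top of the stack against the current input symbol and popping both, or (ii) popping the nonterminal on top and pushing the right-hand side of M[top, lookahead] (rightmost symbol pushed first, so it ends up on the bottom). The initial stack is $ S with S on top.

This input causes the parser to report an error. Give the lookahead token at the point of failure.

step 1: stack=$ S  input=if do do if $  — expand S ::= if A
step 2: stack=$ A if  input=if do do if $  — match if
step 3: stack=$ A  input=do do if $  — expand A ::= do do
step 4: stack=$ do do  input=do do if $  — match do
step 5: stack=$ do  input=do if $  — match do
step 6: stack=$  input=if $  — error: stack empty but input remains

if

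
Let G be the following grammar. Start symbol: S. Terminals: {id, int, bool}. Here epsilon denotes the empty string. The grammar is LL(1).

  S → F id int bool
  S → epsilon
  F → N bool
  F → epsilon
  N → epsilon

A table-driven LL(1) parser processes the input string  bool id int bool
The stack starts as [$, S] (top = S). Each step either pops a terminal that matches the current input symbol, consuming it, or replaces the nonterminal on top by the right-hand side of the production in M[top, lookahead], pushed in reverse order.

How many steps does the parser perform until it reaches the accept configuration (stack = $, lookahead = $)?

     Stack                 Input               Action
  1  $ S                   bool id int bool $  expand S → F id int bool
  2  $ bool int id F       bool id int bool $  expand F → N bool
  3  $ bool int id bool N  bool id int bool $  expand N → epsilon
  4  $ bool int id bool    bool id int bool $  match bool
  5  $ bool int id         id int bool $       match id
  6  $ bool int            int bool $          match int
  7  $ bool                bool $              match bool
Accept reached after 7 steps.

7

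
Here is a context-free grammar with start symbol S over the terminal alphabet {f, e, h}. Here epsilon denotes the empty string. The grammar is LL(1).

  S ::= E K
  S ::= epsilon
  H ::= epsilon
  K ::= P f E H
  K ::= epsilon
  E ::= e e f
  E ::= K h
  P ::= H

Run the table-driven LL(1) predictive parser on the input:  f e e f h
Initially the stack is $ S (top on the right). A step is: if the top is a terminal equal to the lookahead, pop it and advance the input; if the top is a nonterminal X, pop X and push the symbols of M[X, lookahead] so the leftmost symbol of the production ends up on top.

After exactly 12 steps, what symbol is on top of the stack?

step 1: stack=$ S  input=f e e f h $  — expand S ::= E K
step 2: stack=$ K E  input=f e e f h $  — expand E ::= K h
step 3: stack=$ K h K  input=f e e f h $  — expand K ::= P f E H
step 4: stack=$ K h H E f P  input=f e e f h $  — expand P ::= H
step 5: stack=$ K h H E f H  input=f e e f h $  — expand H ::= epsilon
step 6: stack=$ K h H E f  input=f e e f h $  — match f
step 7: stack=$ K h H E  input=e e f h $  — expand E ::= e e f
step 8: stack=$ K h H f e e  input=e e f h $  — match e
step 9: stack=$ K h H f e  input=e f h $  — match e
step 10: stack=$ K h H f  input=f h $  — match f
step 11: stack=$ K h H  input=h $  — expand H ::= epsilon
step 12: stack=$ K h  input=h $  — match h
Stack after step 12: $ K (top = K).

K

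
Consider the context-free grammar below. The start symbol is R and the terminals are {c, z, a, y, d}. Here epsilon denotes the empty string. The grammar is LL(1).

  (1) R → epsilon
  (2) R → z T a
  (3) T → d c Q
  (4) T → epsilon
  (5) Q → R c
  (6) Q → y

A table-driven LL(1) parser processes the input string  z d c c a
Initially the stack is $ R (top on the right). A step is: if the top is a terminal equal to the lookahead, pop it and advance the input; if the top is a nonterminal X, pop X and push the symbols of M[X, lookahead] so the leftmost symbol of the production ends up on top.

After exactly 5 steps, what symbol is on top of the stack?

Q

step 1: stack=$ R  input=z d c c a $  — expand R → z T a
step 2: stack=$ a T z  input=z d c c a $  — match z
step 3: stack=$ a T  input=d c c a $  — expand T → d c Q
step 4: stack=$ a Q c d  input=d c c a $  — match d
step 5: stack=$ a Q c  input=c c a $  — match c
Stack after step 5: $ a Q (top = Q).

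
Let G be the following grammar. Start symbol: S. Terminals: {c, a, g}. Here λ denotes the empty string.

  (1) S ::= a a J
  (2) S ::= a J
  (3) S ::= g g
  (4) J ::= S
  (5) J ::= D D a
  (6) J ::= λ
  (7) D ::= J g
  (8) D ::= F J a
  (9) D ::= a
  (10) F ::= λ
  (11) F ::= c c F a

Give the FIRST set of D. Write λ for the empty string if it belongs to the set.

{a, c, g}

FIRST(S) = {a, g}
FIRST(F) = {λ, c}
FIRST(J) = {λ, a, c, g}  (via S, D D a)
FIRST(D) = {a, c, g}  (via J g, F J a)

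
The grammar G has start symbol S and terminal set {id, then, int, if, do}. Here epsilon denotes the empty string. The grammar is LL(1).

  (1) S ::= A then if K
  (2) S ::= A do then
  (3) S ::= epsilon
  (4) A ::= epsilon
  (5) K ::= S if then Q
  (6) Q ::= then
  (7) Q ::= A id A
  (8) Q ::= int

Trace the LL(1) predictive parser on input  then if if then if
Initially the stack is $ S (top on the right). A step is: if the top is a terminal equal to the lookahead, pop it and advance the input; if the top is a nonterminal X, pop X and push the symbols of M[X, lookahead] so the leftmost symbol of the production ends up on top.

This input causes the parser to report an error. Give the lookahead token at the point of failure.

if

step 1: stack=$ S  input=then if if then if $  — expand S ::= A then if K
step 2: stack=$ K if then A  input=then if if then if $  — expand A ::= epsilon
step 3: stack=$ K if then  input=then if if then if $  — match then
step 4: stack=$ K if  input=if if then if $  — match if
step 5: stack=$ K  input=if then if $  — expand K ::= S if then Q
step 6: stack=$ Q then if S  input=if then if $  — expand S ::= epsilon
step 7: stack=$ Q then if  input=if then if $  — match if
step 8: stack=$ Q then  input=then if $  — match then
step 9: stack=$ Q  input=if $  — error: M[Q, if] is empty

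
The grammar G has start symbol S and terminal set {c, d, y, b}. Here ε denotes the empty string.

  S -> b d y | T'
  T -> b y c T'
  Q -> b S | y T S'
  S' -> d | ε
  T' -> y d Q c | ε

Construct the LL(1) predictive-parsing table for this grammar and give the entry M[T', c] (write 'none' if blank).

T' -> ε

FIRST(T) = {b}
FIRST(Q) = {b, y}
FIRST(S') = {ε, d}
FIRST(T') = {ε, y}
FIRST(S) = {ε, b, y}  (via T')
FOLLOW(S) includes $ since S is the start symbol.
FOLLOW(S): in Q->b S, the suffix after S is empty, so FOLLOW(S) ⊇ FOLLOW(Q) = {c}. Thus FOLLOW(S) = {$, c}.
FOLLOW(T): in Q->y T S', T is followed by S' with FIRST {ε, d}; in Q->y T S', the suffix after T is nullable, so FOLLOW(T) ⊇ FOLLOW(Q) = {c}. Thus FOLLOW(T) = {c, d}.
FOLLOW(T'): in S->T', the suffix after T' is empty, so FOLLOW(T') ⊇ FOLLOW(S) = {$, c}; in T->b y c T', the suffix after T' is empty, so FOLLOW(T') ⊇ FOLLOW(T) = {c, d}. Thus FOLLOW(T') = {$, c, d}.
For T' -> y d Q c: FIRST(y d Q c) = {y}, so it goes in M[T', t] for t ∈ {y}.
For T' -> ε: FIRST(ε) = {ε}, so it goes in M[T', t] for t ∈ {}; since ε ∈ FIRST, also for every t ∈ FOLLOW(T') = {$, c, d}.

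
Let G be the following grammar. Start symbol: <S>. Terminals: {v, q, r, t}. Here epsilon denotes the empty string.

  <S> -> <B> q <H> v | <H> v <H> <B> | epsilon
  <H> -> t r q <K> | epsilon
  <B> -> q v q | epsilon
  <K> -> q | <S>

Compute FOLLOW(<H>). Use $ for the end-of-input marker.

FIRST(<H>): from <H>->t r q <K> we get {t}; from <H>->epsilon we get {epsilon}. So FIRST(<H>) = {epsilon, t}.
FIRST(<B>): from <B>->q v q we get {q}; from <B>->epsilon we get {epsilon}. So FIRST(<B>) = {epsilon, q}.
FIRST(<S>): from <S>-><B> q <H> v we get {q}; from <S>-><H> v <H> <B> we get {t, v}; from <S>->epsilon we get {epsilon}. So FIRST(<S>) = {epsilon, q, t, v}.
FIRST(<K>): from <K>->q we get {q}; from <K>-><S> we get {epsilon, q, t, v}. So FIRST(<K>) = {epsilon, q, t, v}.
FOLLOW(<S>) includes $ since <S> is the start symbol.
FOLLOW(<S>): in <K>-><S>, the suffix after <S> is empty, so FOLLOW(<S>) ⊇ FOLLOW(<K>) = {$, q, v}. Thus FOLLOW(<S>) = {$, q, v}.
FOLLOW(<H>): in <S>-><B> q <H> v, <H> is followed by v with FIRST {v}; in <S>-><H> v <H> <B> (occurrence 1), <H> is followed by v <H> <B> with FIRST {v}; in <S>-><H> v <H> <B> (occurrence 2), <H> is followed by <B> with FIRST {epsilon, q}; in <S>-><H> v <H> <B> (occurrence 2), the suffix after <H> is nullable, so FOLLOW(<H>) ⊇ FOLLOW(<S>) = {$, q, v}. Thus FOLLOW(<H>) = {$, q, v}.
FOLLOW(<B>): in <S>-><B> q <H> v, <B> is followed by q <H> v with FIRST {q}; in <S>-><H> v <H> <B>, the suffix after <B> is empty, so FOLLOW(<B>) ⊇ FOLLOW(<S>) = {$, q, v}. Thus FOLLOW(<B>) = {$, q, v}.
FOLLOW(<K>): in <H>->t r q <K>, the suffix after <K> is empty, so FOLLOW(<K>) ⊇ FOLLOW(<H>) = {$, q, v}. Thus FOLLOW(<K>) = {$, q, v}.

{$, q, v}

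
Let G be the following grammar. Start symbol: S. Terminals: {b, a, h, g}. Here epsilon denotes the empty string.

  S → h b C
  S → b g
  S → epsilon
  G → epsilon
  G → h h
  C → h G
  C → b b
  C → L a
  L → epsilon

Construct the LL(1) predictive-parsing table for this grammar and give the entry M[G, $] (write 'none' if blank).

FIRST(S): from S→h b C we get {h}; from S→b g we get {b}; from S→epsilon we get {epsilon}. So FIRST(S) = {epsilon, b, h}.
FIRST(G): from G→epsilon we get {epsilon}; from G→h h we get {h}. So FIRST(G) = {epsilon, h}.
FIRST(L): from L→epsilon we get {epsilon}. So FIRST(L) = {epsilon}.
FIRST(C): from C→h G we get {h}; from C→b b we get {b}; from C→L a we get {a}. So FIRST(C) = {a, b, h}.
FOLLOW(S) includes $ since S is the start symbol.
FOLLOW(C): in S→h b C, the suffix after C is empty, so FOLLOW(C) ⊇ FOLLOW(S) = {$}. Thus FOLLOW(C) = {$}.
FOLLOW(G): in C→h G, the suffix after G is empty, so FOLLOW(G) ⊇ FOLLOW(C) = {$}. Thus FOLLOW(G) = {$}.
For G → epsilon: FIRST(epsilon) = {epsilon}, so it goes in M[G, t] for t ∈ {}; since epsilon ∈ FIRST, also for every t ∈ FOLLOW(G) = {$}.
For G → h h: FIRST(h h) = {h}, so it goes in M[G, t] for t ∈ {h}.

G → epsilon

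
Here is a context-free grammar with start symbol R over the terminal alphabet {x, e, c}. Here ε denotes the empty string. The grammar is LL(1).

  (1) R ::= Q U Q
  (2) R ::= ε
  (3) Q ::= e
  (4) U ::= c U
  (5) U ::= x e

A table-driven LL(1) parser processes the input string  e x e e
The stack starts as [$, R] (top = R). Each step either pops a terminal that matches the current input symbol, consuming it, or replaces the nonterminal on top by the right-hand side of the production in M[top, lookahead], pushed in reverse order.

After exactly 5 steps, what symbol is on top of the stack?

e

     Stack    Input      Action
  1  $ R      e x e e $  expand R ::= Q U Q
  2  $ Q U Q  e x e e $  expand Q ::= e
  3  $ Q U e  e x e e $  match e
  4  $ Q U    x e e $    expand U ::= x e
  5  $ Q e x  x e e $    match x
Stack after step 5: $ Q e (top = e).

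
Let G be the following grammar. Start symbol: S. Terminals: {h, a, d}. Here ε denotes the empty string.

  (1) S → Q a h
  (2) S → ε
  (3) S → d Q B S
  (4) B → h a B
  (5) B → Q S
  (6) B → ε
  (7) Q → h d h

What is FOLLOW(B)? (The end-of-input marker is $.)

FIRST(Q) = {h}
FIRST(S) = {ε, d, h}  (via Q a h)
FIRST(B) = {ε, h}  (via Q S)
FOLLOW(S) includes $ since S is the start symbol.
FOLLOW(S): in S→d Q B S, the suffix after S is empty (adds nothing new); in B→Q S, the suffix after S is empty, so FOLLOW(S) ⊇ FOLLOW(B) = {$, d, h}. Thus FOLLOW(S) = {$, d, h}.
FOLLOW(B): in S→d Q B S, B is followed by S with FIRST {ε, d, h}; in S→d Q B S, the suffix after B is nullable, so FOLLOW(B) ⊇ FOLLOW(S) = {$, d, h}; in B→h a B, the suffix after B is empty (adds nothing new). Thus FOLLOW(B) = {$, d, h}.
FOLLOW(Q): in S→Q a h, Q is followed by a h with FIRST {a}; in S→d Q B S, Q is followed by B S with FIRST {ε, d, h}; in S→d Q B S, the suffix after Q is nullable, so FOLLOW(Q) ⊇ FOLLOW(S) = {$, d, h}; in B→Q S, Q is followed by S with FIRST {ε, d, h}; in B→Q S, the suffix after Q is nullable, so FOLLOW(Q) ⊇ FOLLOW(B) = {$, d, h}. Thus FOLLOW(Q) = {$, a, d, h}.

{$, d, h}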